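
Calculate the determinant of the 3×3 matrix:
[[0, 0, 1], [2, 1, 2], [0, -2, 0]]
-4

Expansion along first row:
det = 0·det([[1,2],[-2,0]]) - 0·det([[2,2],[0,0]]) + 1·det([[2,1],[0,-2]])
    = 0·(1·0 - 2·-2) - 0·(2·0 - 2·0) + 1·(2·-2 - 1·0)
    = 0·4 - 0·0 + 1·-4
    = 0 + 0 + -4 = -4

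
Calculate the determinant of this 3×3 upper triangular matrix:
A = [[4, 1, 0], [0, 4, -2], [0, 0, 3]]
48

The determinant of a triangular matrix is the product of its diagonal entries (the off-diagonal entries above the diagonal do not affect it).
det(A) = (4) * (4) * (3) = 48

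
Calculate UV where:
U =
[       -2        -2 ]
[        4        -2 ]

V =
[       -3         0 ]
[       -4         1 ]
UV =
[       14        -2 ]
[       -4        -2 ]

Matrix multiplication: (UV)[i][j] = sum over k of U[i][k] * V[k][j].
  (UV)[0][0] = (-2)*(-3) + (-2)*(-4) = 14
  (UV)[0][1] = (-2)*(0) + (-2)*(1) = -2
  (UV)[1][0] = (4)*(-3) + (-2)*(-4) = -4
  (UV)[1][1] = (4)*(0) + (-2)*(1) = -2
UV =
[       14        -2 ]
[       -4        -2 ]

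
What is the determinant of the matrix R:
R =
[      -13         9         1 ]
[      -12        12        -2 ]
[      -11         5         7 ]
det(R) = -196

Expand along row 0 (cofactor expansion): det(R) = a*(e*i - f*h) - b*(d*i - f*g) + c*(d*h - e*g), where the 3×3 is [[a, b, c], [d, e, f], [g, h, i]].
Minor M_00 = (12)*(7) - (-2)*(5) = 84 + 10 = 94.
Minor M_01 = (-12)*(7) - (-2)*(-11) = -84 - 22 = -106.
Minor M_02 = (-12)*(5) - (12)*(-11) = -60 + 132 = 72.
det(R) = (-13)*(94) - (9)*(-106) + (1)*(72) = -1222 + 954 + 72 = -196.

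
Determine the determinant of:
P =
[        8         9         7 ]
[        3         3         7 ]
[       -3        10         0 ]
det(P) = -476

Expand along row 0 (cofactor expansion): det(P) = a*(e*i - f*h) - b*(d*i - f*g) + c*(d*h - e*g), where the 3×3 is [[a, b, c], [d, e, f], [g, h, i]].
Minor M_00 = (3)*(0) - (7)*(10) = 0 - 70 = -70.
Minor M_01 = (3)*(0) - (7)*(-3) = 0 + 21 = 21.
Minor M_02 = (3)*(10) - (3)*(-3) = 30 + 9 = 39.
det(P) = (8)*(-70) - (9)*(21) + (7)*(39) = -560 - 189 + 273 = -476.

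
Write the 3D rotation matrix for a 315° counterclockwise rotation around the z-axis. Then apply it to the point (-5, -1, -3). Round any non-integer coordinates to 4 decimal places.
R = [[√2/2, √2/2, 0], [-√2/2, √2/2, 0], [0, 0, 1]]; R·(-5, -1, -3) = (-4.2426, 2.8284, -3.0000)

Rotation matrix for 315° around z-axis:
cos(315°) = √2/2, sin(315°) = -√2/2
R = [[√2/2, √2/2, 0], [-√2/2, √2/2, 0], [0, 0, 1]]
Apply to (-5, -1, -3): R·[-5, -1, -3]ᵀ = (-4.2426, 2.8284, -3.0000)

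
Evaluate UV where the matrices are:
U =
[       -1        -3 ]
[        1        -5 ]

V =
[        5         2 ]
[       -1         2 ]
UV =
[       -2        -8 ]
[       10        -8 ]

Matrix multiplication: (UV)[i][j] = sum over k of U[i][k] * V[k][j].
  (UV)[0][0] = (-1)*(5) + (-3)*(-1) = -2
  (UV)[0][1] = (-1)*(2) + (-3)*(2) = -8
  (UV)[1][0] = (1)*(5) + (-5)*(-1) = 10
  (UV)[1][1] = (1)*(2) + (-5)*(2) = -8
UV =
[       -2        -8 ]
[       10        -8 ]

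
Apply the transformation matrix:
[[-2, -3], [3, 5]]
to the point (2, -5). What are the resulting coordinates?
(11, -19)

Matrix multiplication:
[[-2, -3], [3, 5]] × [2, -5]ᵀ
= [-2×2 + -3×-5, 3×2 + 5×-5]ᵀ
= [11.0000, -19.0000]ᵀ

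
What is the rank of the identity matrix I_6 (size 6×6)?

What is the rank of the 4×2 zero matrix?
rank(I_6) = 6, rank(0) = 0

The identity I_6 has 6 columns that are the standard basis vectors e_1, …, e_6. These are linearly independent, so all 6 columns are pivots and rank(I_6) = 6.
The 4×2 zero matrix has every entry zero, so every row is the zero row and there are no pivots; rank(0) = 0.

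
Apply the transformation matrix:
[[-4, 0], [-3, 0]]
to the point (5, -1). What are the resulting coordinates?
(-20, -15)

Matrix multiplication:
[[-4, 0], [-3, 0]] × [5, -1]ᵀ
= [-4×5 + 0×-1, -3×5 + 0×-1]ᵀ
= [-20.0000, -15.0000]ᵀ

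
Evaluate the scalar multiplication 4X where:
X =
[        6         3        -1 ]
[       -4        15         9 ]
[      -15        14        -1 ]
4X =
[       24        12        -4 ]
[      -16        60        36 ]
[      -60        56        -4 ]

Scalar multiplication is elementwise: (4X)[i][j] = 4 * X[i][j].
  (4X)[0][0] = 4 * (6) = 24
  (4X)[0][1] = 4 * (3) = 12
  (4X)[0][2] = 4 * (-1) = -4
  (4X)[1][0] = 4 * (-4) = -16
  (4X)[1][1] = 4 * (15) = 60
  (4X)[1][2] = 4 * (9) = 36
  (4X)[2][0] = 4 * (-15) = -60
  (4X)[2][1] = 4 * (14) = 56
  (4X)[2][2] = 4 * (-1) = -4
4X =
[       24        12        -4 ]
[      -16        60        36 ]
[      -60        56        -4 ]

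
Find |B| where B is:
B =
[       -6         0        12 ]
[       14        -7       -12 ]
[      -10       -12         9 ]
det(B) = -1614

Expand along row 0 (cofactor expansion): det(B) = a*(e*i - f*h) - b*(d*i - f*g) + c*(d*h - e*g), where the 3×3 is [[a, b, c], [d, e, f], [g, h, i]].
Minor M_00 = (-7)*(9) - (-12)*(-12) = -63 - 144 = -207.
Minor M_01 = (14)*(9) - (-12)*(-10) = 126 - 120 = 6.
Minor M_02 = (14)*(-12) - (-7)*(-10) = -168 - 70 = -238.
det(B) = (-6)*(-207) - (0)*(6) + (12)*(-238) = 1242 + 0 - 2856 = -1614.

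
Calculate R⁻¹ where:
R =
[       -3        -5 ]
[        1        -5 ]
det(R) = 20
R⁻¹ =
[     -1/4       1/4 ]
[    -1/20     -3/20 ]

For a 2×2 matrix R = [[a, b], [c, d]] with det(R) ≠ 0, R⁻¹ = (1/det(R)) * [[d, -b], [-c, a]].
det(R) = (-3)*(-5) - (-5)*(1) = 15 + 5 = 20.
R⁻¹ = (1/20) * [[-5, 5], [-1, -3]].
Dividing each entry by 20 and reducing:
R⁻¹ =
[     -1/4       1/4 ]
[    -1/20     -3/20 ]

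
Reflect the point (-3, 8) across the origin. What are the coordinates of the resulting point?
(3, -8)

Reflection across origin: (-3, 8) → (3, -8)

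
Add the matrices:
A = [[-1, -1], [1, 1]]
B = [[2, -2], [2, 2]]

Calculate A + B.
[[1, -3], [3, 3]]

Add corresponding elements:
(-1)+(2)=1
(-1)+(-2)=-3
(1)+(2)=3
(1)+(2)=3
A + B = [[1, -3], [3, 3]]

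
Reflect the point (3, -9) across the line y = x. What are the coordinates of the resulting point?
(-9, 3)

Reflection across line y = x: (3, -9) → (-9, 3)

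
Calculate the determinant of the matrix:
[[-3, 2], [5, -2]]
-4

For a 2×2 matrix [[a, b], [c, d]], det = ad - bc
det = (-3)(-2) - (2)(5) = 6 - 10 = -4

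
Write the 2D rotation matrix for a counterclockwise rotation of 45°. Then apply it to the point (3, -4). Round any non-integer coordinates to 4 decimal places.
R = [[√2/2, -√2/2], [√2/2, √2/2]]; R·(3, -4) = (4.9497, -0.7071)

Rotation matrix formula: R(θ) = [[cos θ, -sin θ], [sin θ, cos θ]]
For θ = 45°:
cos(45°) = √2/2
sin(45°) = √2/2
R = [[√2/2, -√2/2], [√2/2, √2/2]]
Apply to (3, -4): [√2/2·3 + (-√2/2)·-4, √2/2·3 + √2/2·-4] = (4.9497, -0.7071)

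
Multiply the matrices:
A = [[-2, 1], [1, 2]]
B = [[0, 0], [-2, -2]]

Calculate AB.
[[-2, -2], [-4, -4]]

Each entry (i,j) of AB = sum over k of A[i][k]*B[k][j].
(AB)[0][0] = (-2)*(0) + (1)*(-2) = -2
(AB)[0][1] = (-2)*(0) + (1)*(-2) = -2
(AB)[1][0] = (1)*(0) + (2)*(-2) = -4
(AB)[1][1] = (1)*(0) + (2)*(-2) = -4
AB = [[-2, -2], [-4, -4]]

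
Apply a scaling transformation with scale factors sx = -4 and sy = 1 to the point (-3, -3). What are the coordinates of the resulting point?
(12, -3)

Scaling matrix:
[[-4, 0], [0, 1]]
Result: (-3 × -4, -3 × 1) = (12, -3)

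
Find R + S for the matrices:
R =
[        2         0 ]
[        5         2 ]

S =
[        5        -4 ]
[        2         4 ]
R + S =
[        7        -4 ]
[        7         6 ]

Matrix addition is elementwise: (R+S)[i][j] = R[i][j] + S[i][j].
  (R+S)[0][0] = (2) + (5) = 7
  (R+S)[0][1] = (0) + (-4) = -4
  (R+S)[1][0] = (5) + (2) = 7
  (R+S)[1][1] = (2) + (4) = 6
R + S =
[        7        -4 ]
[        7         6 ]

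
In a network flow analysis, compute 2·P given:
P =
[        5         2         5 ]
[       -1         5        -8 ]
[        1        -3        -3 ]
2P =
[       10         4        10 ]
[       -2        10       -16 ]
[        2        -6        -6 ]

Scalar multiplication is elementwise: (2P)[i][j] = 2 * P[i][j].
  (2P)[0][0] = 2 * (5) = 10
  (2P)[0][1] = 2 * (2) = 4
  (2P)[0][2] = 2 * (5) = 10
  (2P)[1][0] = 2 * (-1) = -2
  (2P)[1][1] = 2 * (5) = 10
  (2P)[1][2] = 2 * (-8) = -16
  (2P)[2][0] = 2 * (1) = 2
  (2P)[2][1] = 2 * (-3) = -6
  (2P)[2][2] = 2 * (-3) = -6
2P =
[       10         4        10 ]
[       -2        10       -16 ]
[        2        -6        -6 ]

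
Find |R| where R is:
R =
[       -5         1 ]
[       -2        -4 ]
det(R) = 22

For a 2×2 matrix [[a, b], [c, d]], det = a*d - b*c.
det(R) = (-5)*(-4) - (1)*(-2) = 20 + 2 = 22.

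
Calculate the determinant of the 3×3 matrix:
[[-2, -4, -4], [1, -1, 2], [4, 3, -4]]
-72

Expansion along first row:
det = -2·det([[-1,2],[3,-4]]) - -4·det([[1,2],[4,-4]]) + -4·det([[1,-1],[4,3]])
    = -2·(-1·-4 - 2·3) - -4·(1·-4 - 2·4) + -4·(1·3 - -1·4)
    = -2·-2 - -4·-12 + -4·7
    = 4 + -48 + -28 = -72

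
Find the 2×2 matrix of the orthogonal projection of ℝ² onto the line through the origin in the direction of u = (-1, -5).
[[1/26, 5/26], [5/26, 25/26]]

The orthogonal projection onto the line spanned by a nonzero vector u = (a, b) has matrix P = (u uᵀ) / (uᵀ u) = (1/(a² + b²)) · [[a², ab], [ab, b²]].
Here u = (-1, -5), so a² + b² = 1 + 25 = 26.
P = (1/26) · [[1, 5], [5, 25]] = [[1/26, 5/26], [5/26, 25/26]].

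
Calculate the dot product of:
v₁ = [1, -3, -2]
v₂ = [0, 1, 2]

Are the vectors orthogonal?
-7, No

The dot product is the sum of products of corresponding components.
v₁·v₂ = (1)*(0) + (-3)*(1) + (-2)*(2) = 0 - 3 - 4 = -7.
Two vectors are orthogonal iff their dot product is 0; here the dot product is -7, so the vectors are not orthogonal.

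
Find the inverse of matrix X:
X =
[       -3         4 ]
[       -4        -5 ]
det(X) = 31
X⁻¹ =
[    -5/31     -4/31 ]
[     4/31     -3/31 ]

For a 2×2 matrix X = [[a, b], [c, d]] with det(X) ≠ 0, X⁻¹ = (1/det(X)) * [[d, -b], [-c, a]].
det(X) = (-3)*(-5) - (4)*(-4) = 15 + 16 = 31.
X⁻¹ = (1/31) * [[-5, -4], [4, -3]].
Dividing each entry by 31 and reducing:
X⁻¹ =
[    -5/31     -4/31 ]
[     4/31     -3/31 ]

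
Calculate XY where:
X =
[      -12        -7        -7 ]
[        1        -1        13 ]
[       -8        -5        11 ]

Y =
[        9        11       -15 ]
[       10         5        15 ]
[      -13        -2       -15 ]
XY =
[      -87      -153       180 ]
[     -170       -20      -225 ]
[     -265      -135      -120 ]

Matrix multiplication: (XY)[i][j] = sum over k of X[i][k] * Y[k][j].
  (XY)[0][0] = (-12)*(9) + (-7)*(10) + (-7)*(-13) = -87
  (XY)[0][1] = (-12)*(11) + (-7)*(5) + (-7)*(-2) = -153
  (XY)[0][2] = (-12)*(-15) + (-7)*(15) + (-7)*(-15) = 180
  (XY)[1][0] = (1)*(9) + (-1)*(10) + (13)*(-13) = -170
  (XY)[1][1] = (1)*(11) + (-1)*(5) + (13)*(-2) = -20
  (XY)[1][2] = (1)*(-15) + (-1)*(15) + (13)*(-15) = -225
  (XY)[2][0] = (-8)*(9) + (-5)*(10) + (11)*(-13) = -265
  (XY)[2][1] = (-8)*(11) + (-5)*(5) + (11)*(-2) = -135
  (XY)[2][2] = (-8)*(-15) + (-5)*(15) + (11)*(-15) = -120
XY =
[      -87      -153       180 ]
[     -170       -20      -225 ]
[     -265      -135      -120 ]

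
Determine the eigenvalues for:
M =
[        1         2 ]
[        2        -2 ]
λ = -3, 2

Solve det(M - λI) = 0. For a 2×2 matrix the characteristic equation is λ² - (trace)λ + det = 0.
trace(M) = a + d = 1 - 2 = -1.
det(M) = a*d - b*c = (1)*(-2) - (2)*(2) = -2 - 4 = -6.
Characteristic equation: λ² - (-1)λ + (-6) = 0.
Discriminant = (-1)² - 4*(-6) = 1 + 24 = 25.
λ = (-1 ± √25) / 2 = (-1 ± 5) / 2 = -3, 2.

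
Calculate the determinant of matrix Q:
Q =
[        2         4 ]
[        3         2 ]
det(Q) = -8

For a 2×2 matrix [[a, b], [c, d]], det = a*d - b*c.
det(Q) = (2)*(2) - (4)*(3) = 4 - 12 = -8.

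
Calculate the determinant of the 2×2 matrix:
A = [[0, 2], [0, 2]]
0

For A = [[a, b], [c, d]], det(A) = a*d - b*c.
det(A) = (0)*(2) - (2)*(0) = 0 - 0 = 0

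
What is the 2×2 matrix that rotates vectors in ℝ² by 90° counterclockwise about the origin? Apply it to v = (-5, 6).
R = [[0, -1], [1, 0]]; R·v = (-6, -5)

A counterclockwise rotation by angle θ in ℝ² has matrix R(θ) = [[cos θ, -sin θ], [sin θ, cos θ]].
For θ = 90°: cos θ = 0, sin θ = 1.
R(90°) = [[0, -1], [1, 0]].
R·v = [0·-5 + (-1)·6, 1·-5 + 0·6] = (-6, -5).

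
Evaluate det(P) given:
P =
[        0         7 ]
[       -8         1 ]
det(P) = 56

For a 2×2 matrix [[a, b], [c, d]], det = a*d - b*c.
det(P) = (0)*(1) - (7)*(-8) = 0 + 56 = 56.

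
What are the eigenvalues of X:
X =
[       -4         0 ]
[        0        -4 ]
λ = -4, -4

Solve det(X - λI) = 0. For a 2×2 matrix the characteristic equation is λ² - (trace)λ + det = 0.
trace(X) = a + d = -4 - 4 = -8.
det(X) = a*d - b*c = (-4)*(-4) - (0)*(0) = 16 - 0 = 16.
Characteristic equation: λ² - (-8)λ + (16) = 0.
Discriminant = (-8)² - 4*(16) = 64 - 64 = 0.
λ = (-8 ± √0) / 2 = (-8 ± 0) / 2 = -4, -4.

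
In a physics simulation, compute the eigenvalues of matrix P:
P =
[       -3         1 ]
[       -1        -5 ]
λ = -4, -4

Solve det(P - λI) = 0. For a 2×2 matrix the characteristic equation is λ² - (trace)λ + det = 0.
trace(P) = a + d = -3 - 5 = -8.
det(P) = a*d - b*c = (-3)*(-5) - (1)*(-1) = 15 + 1 = 16.
Characteristic equation: λ² - (-8)λ + (16) = 0.
Discriminant = (-8)² - 4*(16) = 64 - 64 = 0.
λ = (-8 ± √0) / 2 = (-8 ± 0) / 2 = -4, -4.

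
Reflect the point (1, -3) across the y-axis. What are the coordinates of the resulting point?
(-1, -3)

Reflection across y-axis: (1, -3) → (-1, -3)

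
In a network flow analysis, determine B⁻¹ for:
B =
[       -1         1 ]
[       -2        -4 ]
det(B) = 6
B⁻¹ =
[     -2/3      -1/6 ]
[      1/3      -1/6 ]

For a 2×2 matrix B = [[a, b], [c, d]] with det(B) ≠ 0, B⁻¹ = (1/det(B)) * [[d, -b], [-c, a]].
det(B) = (-1)*(-4) - (1)*(-2) = 4 + 2 = 6.
B⁻¹ = (1/6) * [[-4, -1], [2, -1]].
Dividing each entry by 6 and reducing:
B⁻¹ =
[     -2/3      -1/6 ]
[      1/3      -1/6 ]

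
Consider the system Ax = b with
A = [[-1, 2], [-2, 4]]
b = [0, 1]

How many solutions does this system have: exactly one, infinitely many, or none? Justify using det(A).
No solution

det(A) = (-1)*(4) - (2)*(-2) = 0, so A is singular.
The column space of A is span(column 1) = span([-1, -2]).
b = [0, 1] is not a scalar multiple of column 1, so b ∉ column space and the system is inconsistent — no solution.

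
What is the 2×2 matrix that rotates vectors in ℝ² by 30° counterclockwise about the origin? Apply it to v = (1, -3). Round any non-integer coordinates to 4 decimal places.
R = [[√3/2, -1/2], [1/2, √3/2]]; R·v = (2.3660, -2.0981)

A counterclockwise rotation by angle θ in ℝ² has matrix R(θ) = [[cos θ, -sin θ], [sin θ, cos θ]].
For θ = 30°: cos θ = √3/2, sin θ = 1/2.
R(30°) = [[√3/2, -1/2], [1/2, √3/2]].
R·v = [√3/2·1 + (-1/2)·-3, 1/2·1 + √3/2·-3] = (2.3660, -2.0981).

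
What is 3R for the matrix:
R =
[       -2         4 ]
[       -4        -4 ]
3R =
[       -6        12 ]
[      -12       -12 ]

Scalar multiplication is elementwise: (3R)[i][j] = 3 * R[i][j].
  (3R)[0][0] = 3 * (-2) = -6
  (3R)[0][1] = 3 * (4) = 12
  (3R)[1][0] = 3 * (-4) = -12
  (3R)[1][1] = 3 * (-4) = -12
3R =
[       -6        12 ]
[      -12       -12 ]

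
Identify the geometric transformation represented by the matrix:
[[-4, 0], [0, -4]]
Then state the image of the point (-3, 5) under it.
uniform scaling by factor -4; image of (-3, 5) is (12, -20)

This is a diagonal matrix with equal entries -4, so it scales both axes by the same factor -4.
The matrix [[-4, 0], [0, -4]] represents: uniform scaling by factor -4.
Applying it to (-3, 5): [-4·-3 + 0·5, 0·-3 + -4·5] = (12, -20).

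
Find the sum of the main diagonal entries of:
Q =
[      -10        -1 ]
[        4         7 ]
tr(Q) = -10 + 7 = -3

The trace of a square matrix is the sum of its diagonal entries.
Diagonal entries of Q: Q[0][0] = -10, Q[1][1] = 7.
tr(Q) = -10 + 7 = -3.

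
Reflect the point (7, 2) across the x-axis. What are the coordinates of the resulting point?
(7, -2)

Reflection across x-axis: (7, 2) → (7, -2)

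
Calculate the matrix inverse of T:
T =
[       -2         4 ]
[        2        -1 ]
det(T) = -6
T⁻¹ =
[      1/6       2/3 ]
[      1/3       1/3 ]

For a 2×2 matrix T = [[a, b], [c, d]] with det(T) ≠ 0, T⁻¹ = (1/det(T)) * [[d, -b], [-c, a]].
det(T) = (-2)*(-1) - (4)*(2) = 2 - 8 = -6.
T⁻¹ = (1/-6) * [[-1, -4], [-2, -2]].
Dividing each entry by -6 and reducing:
T⁻¹ =
[      1/6       2/3 ]
[      1/3       1/3 ]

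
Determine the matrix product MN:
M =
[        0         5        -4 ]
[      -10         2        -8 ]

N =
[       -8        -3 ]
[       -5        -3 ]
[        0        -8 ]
MN =
[      -25        17 ]
[       70        88 ]

Matrix multiplication: (MN)[i][j] = sum over k of M[i][k] * N[k][j].
  (MN)[0][0] = (0)*(-8) + (5)*(-5) + (-4)*(0) = -25
  (MN)[0][1] = (0)*(-3) + (5)*(-3) + (-4)*(-8) = 17
  (MN)[1][0] = (-10)*(-8) + (2)*(-5) + (-8)*(0) = 70
  (MN)[1][1] = (-10)*(-3) + (2)*(-3) + (-8)*(-8) = 88
MN =
[      -25        17 ]
[       70        88 ]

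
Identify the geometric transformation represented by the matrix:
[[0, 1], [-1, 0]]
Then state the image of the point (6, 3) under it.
rotation by 90° clockwise (i.e., 270° counterclockwise); image of (6, 3) is (3, -6)

This matches the form [[cos θ, -sin θ], [sin θ, cos θ]] of a rotation matrix; reading off cos θ and sin θ gives the angle.
The matrix [[0, 1], [-1, 0]] represents: rotation by 90° clockwise (i.e., 270° counterclockwise).
Applying it to (6, 3): [0·6 + 1·3, -1·6 + 0·3] = (3, -6).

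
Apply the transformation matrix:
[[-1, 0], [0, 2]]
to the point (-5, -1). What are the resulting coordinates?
(5, -2)

Matrix multiplication:
[[-1, 0], [0, 2]] × [-5, -1]ᵀ
= [-1×-5 + 0×-1, 0×-5 + 2×-1]ᵀ
= [5.0000, -2.0000]ᵀ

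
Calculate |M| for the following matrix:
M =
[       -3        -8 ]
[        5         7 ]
det(M) = 19

For a 2×2 matrix [[a, b], [c, d]], det = a*d - b*c.
det(M) = (-3)*(7) - (-8)*(5) = -21 + 40 = 19.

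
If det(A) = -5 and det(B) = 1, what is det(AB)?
-5

Use the multiplicative property of determinants: det(AB) = det(A)*det(B).
det(AB) = (-5)*(1) = -5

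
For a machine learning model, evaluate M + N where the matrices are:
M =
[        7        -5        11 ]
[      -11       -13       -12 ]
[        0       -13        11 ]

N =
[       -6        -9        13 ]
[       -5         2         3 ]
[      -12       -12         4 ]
M + N =
[        1       -14        24 ]
[      -16       -11        -9 ]
[      -12       -25        15 ]

Matrix addition is elementwise: (M+N)[i][j] = M[i][j] + N[i][j].
  (M+N)[0][0] = (7) + (-6) = 1
  (M+N)[0][1] = (-5) + (-9) = -14
  (M+N)[0][2] = (11) + (13) = 24
  (M+N)[1][0] = (-11) + (-5) = -16
  (M+N)[1][1] = (-13) + (2) = -11
  (M+N)[1][2] = (-12) + (3) = -9
  (M+N)[2][0] = (0) + (-12) = -12
  (M+N)[2][1] = (-13) + (-12) = -25
  (M+N)[2][2] = (11) + (4) = 15
M + N =
[        1       -14        24 ]
[      -16       -11        -9 ]
[      -12       -25        15 ]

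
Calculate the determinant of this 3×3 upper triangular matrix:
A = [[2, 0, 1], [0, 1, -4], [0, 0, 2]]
4

The determinant of a triangular matrix is the product of its diagonal entries (the off-diagonal entries above the diagonal do not affect it).
det(A) = (2) * (1) * (2) = 4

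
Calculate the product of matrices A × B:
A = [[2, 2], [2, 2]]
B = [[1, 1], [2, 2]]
[[6, 6], [6, 6]]

Matrix multiplication:
C[0][0] = 2×1 + 2×2 = 6
C[0][1] = 2×1 + 2×2 = 6
C[1][0] = 2×1 + 2×2 = 6
C[1][1] = 2×1 + 2×2 = 6
Result: [[6, 6], [6, 6]]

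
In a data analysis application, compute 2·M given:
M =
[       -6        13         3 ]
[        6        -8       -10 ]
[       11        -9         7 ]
2M =
[      -12        26         6 ]
[       12       -16       -20 ]
[       22       -18        14 ]

Scalar multiplication is elementwise: (2M)[i][j] = 2 * M[i][j].
  (2M)[0][0] = 2 * (-6) = -12
  (2M)[0][1] = 2 * (13) = 26
  (2M)[0][2] = 2 * (3) = 6
  (2M)[1][0] = 2 * (6) = 12
  (2M)[1][1] = 2 * (-8) = -16
  (2M)[1][2] = 2 * (-10) = -20
  (2M)[2][0] = 2 * (11) = 22
  (2M)[2][1] = 2 * (-9) = -18
  (2M)[2][2] = 2 * (7) = 14
2M =
[      -12        26         6 ]
[       12       -16       -20 ]
[       22       -18        14 ]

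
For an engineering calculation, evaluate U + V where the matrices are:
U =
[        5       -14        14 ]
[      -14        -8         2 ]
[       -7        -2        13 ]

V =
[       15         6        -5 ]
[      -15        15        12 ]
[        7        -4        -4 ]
U + V =
[       20        -8         9 ]
[      -29         7        14 ]
[        0        -6         9 ]

Matrix addition is elementwise: (U+V)[i][j] = U[i][j] + V[i][j].
  (U+V)[0][0] = (5) + (15) = 20
  (U+V)[0][1] = (-14) + (6) = -8
  (U+V)[0][2] = (14) + (-5) = 9
  (U+V)[1][0] = (-14) + (-15) = -29
  (U+V)[1][1] = (-8) + (15) = 7
  (U+V)[1][2] = (2) + (12) = 14
  (U+V)[2][0] = (-7) + (7) = 0
  (U+V)[2][1] = (-2) + (-4) = -6
  (U+V)[2][2] = (13) + (-4) = 9
U + V =
[       20        -8         9 ]
[      -29         7        14 ]
[        0        -6         9 ]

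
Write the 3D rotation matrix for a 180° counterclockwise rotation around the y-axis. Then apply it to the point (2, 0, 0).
R = [[-1, 0, 0], [0, 1, 0], [0, 0, -1]]; R·(2, 0, 0) = (-2, 0, 0)

Rotation matrix for 180° around y-axis:
cos(180°) = -1, sin(180°) = 0
R = [[-1, 0, 0], [0, 1, 0], [0, 0, -1]]
Apply to (2, 0, 0): R·[2, 0, 0]ᵀ = (-2, 0, 0)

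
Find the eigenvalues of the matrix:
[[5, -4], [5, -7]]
λ = -5 and λ = 3

Characteristic equation: det(A - λI) = 0
λ² - (trace)λ + (det) = 0
λ² - (-2)λ + (-15) = 0
λ² + 2λ - 15 = 0
Solving: λ = -5, 3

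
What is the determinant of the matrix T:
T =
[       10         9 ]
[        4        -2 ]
det(T) = -56

For a 2×2 matrix [[a, b], [c, d]], det = a*d - b*c.
det(T) = (10)*(-2) - (9)*(4) = -20 - 36 = -56.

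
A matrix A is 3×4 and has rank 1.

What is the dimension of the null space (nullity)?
3

The rank-nullity theorem for an m×n matrix states:
rank(A) + nullity(A) = n (the number of columns).
Here n = 4 and rank(A) = 1, so nullity(A) = 4 - 1 = 3.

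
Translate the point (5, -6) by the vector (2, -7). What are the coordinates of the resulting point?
(7, -13)

Translation by (2, -7):
x' = 5 + 2 = 7
y' = -6 + -7 = -13
Homogeneous matrix: [[1, 0, 2], [0, 1, -7], [0, 0, 1]]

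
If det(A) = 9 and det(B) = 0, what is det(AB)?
0

Use the multiplicative property of determinants: det(AB) = det(A)*det(B).
det(AB) = (9)*(0) = 0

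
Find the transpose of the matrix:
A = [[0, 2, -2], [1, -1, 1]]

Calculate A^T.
[[0, 1], [2, -1], [-2, 1]]

The transpose sends entry (i,j) to (j,i); rows become columns.
Row 0 of A: [0, 2, -2] -> column 0 of A^T.
Row 1 of A: [1, -1, 1] -> column 1 of A^T.
A^T = [[0, 1], [2, -1], [-2, 1]]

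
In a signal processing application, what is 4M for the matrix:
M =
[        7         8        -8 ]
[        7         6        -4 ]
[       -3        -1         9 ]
4M =
[       28        32       -32 ]
[       28        24       -16 ]
[      -12        -4        36 ]

Scalar multiplication is elementwise: (4M)[i][j] = 4 * M[i][j].
  (4M)[0][0] = 4 * (7) = 28
  (4M)[0][1] = 4 * (8) = 32
  (4M)[0][2] = 4 * (-8) = -32
  (4M)[1][0] = 4 * (7) = 28
  (4M)[1][1] = 4 * (6) = 24
  (4M)[1][2] = 4 * (-4) = -16
  (4M)[2][0] = 4 * (-3) = -12
  (4M)[2][1] = 4 * (-1) = -4
  (4M)[2][2] = 4 * (9) = 36
4M =
[       28        32       -32 ]
[       28        24       -16 ]
[      -12        -4        36 ]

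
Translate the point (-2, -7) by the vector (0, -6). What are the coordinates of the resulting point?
(-2, -13)

Translation by (0, -6):
x' = -2 + 0 = -2
y' = -7 + -6 = -13
Homogeneous matrix: [[1, 0, 0], [0, 1, -6], [0, 0, 1]]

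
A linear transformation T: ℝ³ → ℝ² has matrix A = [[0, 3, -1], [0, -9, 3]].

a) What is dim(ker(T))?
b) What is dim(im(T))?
dim(ker) = 2, dim(im) = 1

Observe that row 2 = -3 × row 1 (so the rows are linearly dependent).
Thus rank(A) = 1 (only one linearly independent row).
dim(im(T)) = rank(A) = 1.
By the rank-nullity theorem applied to T: ℝ³ → ℝ², rank(A) + nullity(A) = 3 (the domain dimension), so dim(ker(T)) = 3 - 1 = 2.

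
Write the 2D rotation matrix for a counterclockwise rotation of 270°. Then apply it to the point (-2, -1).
R = [[0, 1], [-1, 0]]; R·(-2, -1) = (-1, 2)

Rotation matrix formula: R(θ) = [[cos θ, -sin θ], [sin θ, cos θ]]
For θ = 270°:
cos(270°) = 0
sin(270°) = -1
R = [[0, 1], [-1, 0]]
Apply to (-2, -1): [0·-2 + (1)·-1, -1·-2 + 0·-1] = (-1, 2)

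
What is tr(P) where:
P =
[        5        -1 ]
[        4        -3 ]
tr(P) = 5 - 3 = 2

The trace of a square matrix is the sum of its diagonal entries.
Diagonal entries of P: P[0][0] = 5, P[1][1] = -3.
tr(P) = 5 - 3 = 2.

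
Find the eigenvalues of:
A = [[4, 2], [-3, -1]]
λ = 1, 2

Solve det(A - λI) = 0. For a 2×2 matrix this is λ² - (trace)λ + det = 0.
trace(A) = 4 - 1 = 3.
det(A) = (4)*(-1) - (2)*(-3) = -4 + 6 = 2.
Characteristic equation: λ² - (3)λ + (2) = 0.
Discriminant: (3)² - 4*(2) = 9 - 8 = 1.
Roots: λ = (3 ± √1) / 2 = 1, 2.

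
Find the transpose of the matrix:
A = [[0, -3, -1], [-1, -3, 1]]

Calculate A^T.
[[0, -1], [-3, -3], [-1, 1]]

The transpose sends entry (i,j) to (j,i); rows become columns.
Row 0 of A: [0, -3, -1] -> column 0 of A^T.
Row 1 of A: [-1, -3, 1] -> column 1 of A^T.
A^T = [[0, -1], [-3, -3], [-1, 1]]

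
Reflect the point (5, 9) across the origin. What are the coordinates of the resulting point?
(-5, -9)

Reflection across origin: (5, 9) → (-5, -9)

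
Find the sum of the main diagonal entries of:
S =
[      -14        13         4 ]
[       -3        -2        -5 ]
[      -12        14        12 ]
tr(S) = -14 - 2 + 12 = -4

The trace of a square matrix is the sum of its diagonal entries.
Diagonal entries of S: S[0][0] = -14, S[1][1] = -2, S[2][2] = 12.
tr(S) = -14 - 2 + 12 = -4.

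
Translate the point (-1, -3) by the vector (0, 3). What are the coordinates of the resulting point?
(-1, 0)

Translation by (0, 3):
x' = -1 + 0 = -1
y' = -3 + 3 = 0
Homogeneous matrix: [[1, 0, 0], [0, 1, 3], [0, 0, 1]]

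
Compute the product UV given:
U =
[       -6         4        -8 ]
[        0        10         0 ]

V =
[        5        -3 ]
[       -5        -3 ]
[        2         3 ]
UV =
[      -66       -18 ]
[      -50       -30 ]

Matrix multiplication: (UV)[i][j] = sum over k of U[i][k] * V[k][j].
  (UV)[0][0] = (-6)*(5) + (4)*(-5) + (-8)*(2) = -66
  (UV)[0][1] = (-6)*(-3) + (4)*(-3) + (-8)*(3) = -18
  (UV)[1][0] = (0)*(5) + (10)*(-5) + (0)*(2) = -50
  (UV)[1][1] = (0)*(-3) + (10)*(-3) + (0)*(3) = -30
UV =
[      -66       -18 ]
[      -50       -30 ]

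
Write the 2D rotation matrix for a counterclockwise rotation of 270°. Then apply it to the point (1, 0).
R = [[0, 1], [-1, 0]]; R·(1, 0) = (0, -1)

Rotation matrix formula: R(θ) = [[cos θ, -sin θ], [sin θ, cos θ]]
For θ = 270°:
cos(270°) = 0
sin(270°) = -1
R = [[0, 1], [-1, 0]]
Apply to (1, 0): [0·1 + (1)·0, -1·1 + 0·0] = (0, -1)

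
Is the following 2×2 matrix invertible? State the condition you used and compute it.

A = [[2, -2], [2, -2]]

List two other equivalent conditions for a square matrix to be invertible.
No, not invertible; det(A) = 0 (two rows are equal, so the rows are linearly dependent). Equivalent conditions (failing for this A): rank(A) < 2; Ax = 0 has non-trivial solutions; 0 is an eigenvalue; the columns are linearly dependent.

To check invertibility, compute det(A).
In this matrix, row 0 and the last row are identical, so one row is a scalar multiple of another and the rows are linearly dependent.
A matrix with linearly dependent rows has det = 0 and is not invertible.
Equivalent failed conditions:
- rank(A) < 2.
- Ax = 0 has non-trivial solutions.
- 0 is an eigenvalue.
- The columns are linearly dependent.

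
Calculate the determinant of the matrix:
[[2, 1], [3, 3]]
3

For a 2×2 matrix [[a, b], [c, d]], det = ad - bc
det = (2)(3) - (1)(3) = 6 - 3 = 3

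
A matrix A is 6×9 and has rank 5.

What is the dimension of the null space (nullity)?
4

The rank-nullity theorem for an m×n matrix states:
rank(A) + nullity(A) = n (the number of columns).
Here n = 9 and rank(A) = 5, so nullity(A) = 9 - 5 = 4.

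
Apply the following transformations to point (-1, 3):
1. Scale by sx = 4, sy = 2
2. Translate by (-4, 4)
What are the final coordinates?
(-8, 10)

Step 1: Scale (-1, 3) by (sx, sy) = (4, 2) → (-4, 6)
Step 2: Translate by (-4, 4) → (-8, 10)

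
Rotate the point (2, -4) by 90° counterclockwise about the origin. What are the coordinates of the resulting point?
(4, 2)

Rotation matrix R(θ) = [[cos θ, -sin θ], [sin θ, cos θ]]; for θ = 90°:
R = [[0, -1], [1, 0]]
Result: R × [2, -4]ᵀ = [0·2 + (-1)·-4, 1·2 + (0)·-4]ᵀ = (4, 2)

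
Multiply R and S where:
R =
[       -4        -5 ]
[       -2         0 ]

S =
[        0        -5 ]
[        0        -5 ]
RS =
[        0        45 ]
[        0        10 ]

Matrix multiplication: (RS)[i][j] = sum over k of R[i][k] * S[k][j].
  (RS)[0][0] = (-4)*(0) + (-5)*(0) = 0
  (RS)[0][1] = (-4)*(-5) + (-5)*(-5) = 45
  (RS)[1][0] = (-2)*(0) + (0)*(0) = 0
  (RS)[1][1] = (-2)*(-5) + (0)*(-5) = 10
RS =
[        0        45 ]
[        0        10 ]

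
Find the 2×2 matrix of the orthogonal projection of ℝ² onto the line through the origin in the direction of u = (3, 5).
[[9/34, 15/34], [15/34, 25/34]]

The orthogonal projection onto the line spanned by a nonzero vector u = (a, b) has matrix P = (u uᵀ) / (uᵀ u) = (1/(a² + b²)) · [[a², ab], [ab, b²]].
Here u = (3, 5), so a² + b² = 9 + 25 = 34.
P = (1/34) · [[9, 15], [15, 25]] = [[9/34, 15/34], [15/34, 25/34]].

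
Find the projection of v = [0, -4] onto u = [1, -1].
[2, -2]

The projection of v onto u is proj_u(v) = ((v·u) / (u·u)) · u.
v·u = (0)*(1) + (-4)*(-1) = 4.
u·u = (1)*(1) + (-1)*(-1) = 2.
coefficient = 4 / 2 = 2.
proj_u(v) = 2 · [1, -1] = [2, -2].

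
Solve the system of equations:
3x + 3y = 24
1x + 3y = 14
x = 5, y = 3

Use elimination (row reduction):
Equation 1: 3x + 3y = 24.
Equation 2: 1x + 3y = 14.
Multiply Eq1 by 1 and Eq2 by 3: 3x + 3y = 24;  3x + 9y = 42.
Subtract: (6)y = 18, so y = 3.
Back-substitute into Eq1: 3x + 3*(3) = 24, so x = 5.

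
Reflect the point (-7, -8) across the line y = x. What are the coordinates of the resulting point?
(-8, -7)

Reflection across line y = x: (-7, -8) → (-8, -7)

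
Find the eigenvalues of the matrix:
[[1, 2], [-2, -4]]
λ = -3 and λ = 0

Characteristic equation: det(A - λI) = 0
λ² - (trace)λ + (det) = 0
λ² - (-3)λ + (0) = 0
λ² + 3λ + 0 = 0
Solving: λ = -3, 0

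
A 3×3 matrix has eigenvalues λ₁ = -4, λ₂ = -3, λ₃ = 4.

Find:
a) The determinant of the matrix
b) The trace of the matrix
det = 48, trace = -3

Two standard eigenvalue identities:
- det(A) equals the product of the eigenvalues (counted with multiplicity).
- trace(A) equals the sum of the eigenvalues.
det(A) = (-4)*(-3)*(4) = 48.
trace(A) = -4 - 3 + 4 = -3.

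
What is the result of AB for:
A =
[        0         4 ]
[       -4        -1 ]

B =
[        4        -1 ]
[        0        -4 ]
AB =
[        0       -16 ]
[      -16         8 ]

Matrix multiplication: (AB)[i][j] = sum over k of A[i][k] * B[k][j].
  (AB)[0][0] = (0)*(4) + (4)*(0) = 0
  (AB)[0][1] = (0)*(-1) + (4)*(-4) = -16
  (AB)[1][0] = (-4)*(4) + (-1)*(0) = -16
  (AB)[1][1] = (-4)*(-1) + (-1)*(-4) = 8
AB =
[        0       -16 ]
[      -16         8 ]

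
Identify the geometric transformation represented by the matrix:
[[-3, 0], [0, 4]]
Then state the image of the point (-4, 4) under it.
non-uniform scaling by (-3, 4); image of (-4, 4) is (12, 16)

This is diagonal with distinct entries, so it scales the x-axis by -3 and the y-axis by 4.
The matrix [[-3, 0], [0, 4]] represents: non-uniform scaling by (-3, 4).
Applying it to (-4, 4): [-3·-4 + 0·4, 0·-4 + 4·4] = (12, 16).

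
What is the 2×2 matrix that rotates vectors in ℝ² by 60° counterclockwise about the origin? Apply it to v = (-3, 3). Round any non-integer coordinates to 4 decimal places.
R = [[1/2, -√3/2], [√3/2, 1/2]]; R·v = (-4.0981, -1.0981)

A counterclockwise rotation by angle θ in ℝ² has matrix R(θ) = [[cos θ, -sin θ], [sin θ, cos θ]].
For θ = 60°: cos θ = 1/2, sin θ = √3/2.
R(60°) = [[1/2, -√3/2], [√3/2, 1/2]].
R·v = [1/2·-3 + (-√3/2)·3, √3/2·-3 + 1/2·3] = (-4.0981, -1.0981).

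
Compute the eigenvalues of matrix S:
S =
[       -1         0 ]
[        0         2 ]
λ = -1, 2

Solve det(S - λI) = 0. For a 2×2 matrix the characteristic equation is λ² - (trace)λ + det = 0.
trace(S) = a + d = -1 + 2 = 1.
det(S) = a*d - b*c = (-1)*(2) - (0)*(0) = -2 - 0 = -2.
Characteristic equation: λ² - (1)λ + (-2) = 0.
Discriminant = (1)² - 4*(-2) = 1 + 8 = 9.
λ = (1 ± √9) / 2 = (1 ± 3) / 2 = -1, 2.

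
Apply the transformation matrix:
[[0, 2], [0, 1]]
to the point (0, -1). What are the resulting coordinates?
(-2, -1)

Matrix multiplication:
[[0, 2], [0, 1]] × [0, -1]ᵀ
= [0×0 + 2×-1, 0×0 + 1×-1]ᵀ
= [-2.0000, -1.0000]ᵀ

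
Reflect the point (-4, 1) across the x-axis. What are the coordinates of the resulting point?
(-4, -1)

Reflection across x-axis: (-4, 1) → (-4, -1)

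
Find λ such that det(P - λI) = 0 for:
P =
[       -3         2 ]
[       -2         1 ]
λ = -1, -1

Solve det(P - λI) = 0. For a 2×2 matrix the characteristic equation is λ² - (trace)λ + det = 0.
trace(P) = a + d = -3 + 1 = -2.
det(P) = a*d - b*c = (-3)*(1) - (2)*(-2) = -3 + 4 = 1.
Characteristic equation: λ² - (-2)λ + (1) = 0.
Discriminant = (-2)² - 4*(1) = 4 - 4 = 0.
λ = (-2 ± √0) / 2 = (-2 ± 0) / 2 = -1, -1.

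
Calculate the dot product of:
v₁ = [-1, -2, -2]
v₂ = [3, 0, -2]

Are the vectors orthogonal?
1, No

The dot product is the sum of products of corresponding components.
v₁·v₂ = (-1)*(3) + (-2)*(0) + (-2)*(-2) = -3 + 0 + 4 = 1.
Two vectors are orthogonal iff their dot product is 0; here the dot product is 1, so the vectors are not orthogonal.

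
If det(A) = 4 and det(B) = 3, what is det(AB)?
12

Use the multiplicative property of determinants: det(AB) = det(A)*det(B).
det(AB) = (4)*(3) = 12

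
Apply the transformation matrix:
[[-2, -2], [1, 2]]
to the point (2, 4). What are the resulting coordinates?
(-12, 10)

Matrix multiplication:
[[-2, -2], [1, 2]] × [2, 4]ᵀ
= [-2×2 + -2×4, 1×2 + 2×4]ᵀ
= [-12.0000, 10.0000]ᵀ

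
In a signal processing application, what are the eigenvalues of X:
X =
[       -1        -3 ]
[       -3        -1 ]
λ = -4, 2

Solve det(X - λI) = 0. For a 2×2 matrix the characteristic equation is λ² - (trace)λ + det = 0.
trace(X) = a + d = -1 - 1 = -2.
det(X) = a*d - b*c = (-1)*(-1) - (-3)*(-3) = 1 - 9 = -8.
Characteristic equation: λ² - (-2)λ + (-8) = 0.
Discriminant = (-2)² - 4*(-8) = 4 + 32 = 36.
λ = (-2 ± √36) / 2 = (-2 ± 6) / 2 = -4, 2.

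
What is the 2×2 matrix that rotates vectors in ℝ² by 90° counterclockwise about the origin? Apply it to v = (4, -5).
R = [[0, -1], [1, 0]]; R·v = (5, 4)

A counterclockwise rotation by angle θ in ℝ² has matrix R(θ) = [[cos θ, -sin θ], [sin θ, cos θ]].
For θ = 90°: cos θ = 0, sin θ = 1.
R(90°) = [[0, -1], [1, 0]].
R·v = [0·4 + (-1)·-5, 1·4 + 0·-5] = (5, 4).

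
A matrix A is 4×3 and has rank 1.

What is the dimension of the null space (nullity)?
2

The rank-nullity theorem for an m×n matrix states:
rank(A) + nullity(A) = n (the number of columns).
Here n = 3 and rank(A) = 1, so nullity(A) = 3 - 1 = 2.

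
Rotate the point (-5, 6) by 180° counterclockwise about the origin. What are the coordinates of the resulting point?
(5, -6)

Rotation matrix R(θ) = [[cos θ, -sin θ], [sin θ, cos θ]]; for θ = 180°:
R = [[-1, 0], [0, -1]]
Result: R × [-5, 6]ᵀ = [-1·-5 + (0)·6, 0·-5 + (-1)·6]ᵀ = (5, -6)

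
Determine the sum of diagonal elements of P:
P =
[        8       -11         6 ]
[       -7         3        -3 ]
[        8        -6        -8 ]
tr(P) = 8 + 3 - 8 = 3

The trace of a square matrix is the sum of its diagonal entries.
Diagonal entries of P: P[0][0] = 8, P[1][1] = 3, P[2][2] = -8.
tr(P) = 8 + 3 - 8 = 3.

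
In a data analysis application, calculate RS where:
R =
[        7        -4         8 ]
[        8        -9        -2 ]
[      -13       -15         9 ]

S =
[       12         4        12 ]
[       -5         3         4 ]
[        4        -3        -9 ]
RS =
[      136        -8        -4 ]
[      133        11        78 ]
[      -45      -124      -297 ]

Matrix multiplication: (RS)[i][j] = sum over k of R[i][k] * S[k][j].
  (RS)[0][0] = (7)*(12) + (-4)*(-5) + (8)*(4) = 136
  (RS)[0][1] = (7)*(4) + (-4)*(3) + (8)*(-3) = -8
  (RS)[0][2] = (7)*(12) + (-4)*(4) + (8)*(-9) = -4
  (RS)[1][0] = (8)*(12) + (-9)*(-5) + (-2)*(4) = 133
  (RS)[1][1] = (8)*(4) + (-9)*(3) + (-2)*(-3) = 11
  (RS)[1][2] = (8)*(12) + (-9)*(4) + (-2)*(-9) = 78
  (RS)[2][0] = (-13)*(12) + (-15)*(-5) + (9)*(4) = -45
  (RS)[2][1] = (-13)*(4) + (-15)*(3) + (9)*(-3) = -124
  (RS)[2][2] = (-13)*(12) + (-15)*(4) + (9)*(-9) = -297
RS =
[      136        -8        -4 ]
[      133        11        78 ]
[      -45      -124      -297 ]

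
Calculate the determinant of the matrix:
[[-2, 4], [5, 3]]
-26

For a 2×2 matrix [[a, b], [c, d]], det = ad - bc
det = (-2)(3) - (4)(5) = -6 - 20 = -26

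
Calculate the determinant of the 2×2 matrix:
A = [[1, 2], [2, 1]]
-3

For A = [[a, b], [c, d]], det(A) = a*d - b*c.
det(A) = (1)*(1) - (2)*(2) = 1 - 4 = -3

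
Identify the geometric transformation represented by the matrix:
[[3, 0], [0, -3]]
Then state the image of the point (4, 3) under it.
non-uniform scaling by (3, -3); image of (4, 3) is (12, -9)

This is diagonal with distinct entries, so it scales the x-axis by 3 and the y-axis by -3.
The matrix [[3, 0], [0, -3]] represents: non-uniform scaling by (3, -3).
Applying it to (4, 3): [3·4 + 0·3, 0·4 + -3·3] = (12, -9).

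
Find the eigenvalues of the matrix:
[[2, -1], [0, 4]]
λ = 2 and λ = 4

Characteristic equation: det(A - λI) = 0
λ² - (trace)λ + (det) = 0
λ² - (6)λ + (8) = 0
λ² - 6λ + 8 = 0
Solving: λ = 2, 4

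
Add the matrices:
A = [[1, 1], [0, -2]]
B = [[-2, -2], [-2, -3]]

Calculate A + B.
[[-1, -1], [-2, -5]]

Add corresponding elements:
(1)+(-2)=-1
(1)+(-2)=-1
(0)+(-2)=-2
(-2)+(-3)=-5
A + B = [[-1, -1], [-2, -5]]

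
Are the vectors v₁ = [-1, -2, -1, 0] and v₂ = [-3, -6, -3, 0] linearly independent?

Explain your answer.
No, linearly dependent (v₂ = 3·v₁)

Check whether there is a scalar k with v₂ = k·v₁.
Comparing components, k = 3 satisfies 3·[-1, -2, -1, 0] = [-3, -6, -3, 0].
Since v₂ is a scalar multiple of v₁, the two vectors are linearly dependent.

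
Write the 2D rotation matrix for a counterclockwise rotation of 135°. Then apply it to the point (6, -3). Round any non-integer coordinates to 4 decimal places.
R = [[-√2/2, -√2/2], [√2/2, -√2/2]]; R·(6, -3) = (-2.1213, 6.3640)

Rotation matrix formula: R(θ) = [[cos θ, -sin θ], [sin θ, cos θ]]
For θ = 135°:
cos(135°) = -√2/2
sin(135°) = √2/2
R = [[-√2/2, -√2/2], [√2/2, -√2/2]]
Apply to (6, -3): [-√2/2·6 + (-√2/2)·-3, √2/2·6 + -√2/2·-3] = (-2.1213, 6.3640)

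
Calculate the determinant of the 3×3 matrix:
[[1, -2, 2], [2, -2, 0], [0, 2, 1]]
10

Expansion along first row:
det = 1·det([[-2,0],[2,1]]) - -2·det([[2,0],[0,1]]) + 2·det([[2,-2],[0,2]])
    = 1·(-2·1 - 0·2) - -2·(2·1 - 0·0) + 2·(2·2 - -2·0)
    = 1·-2 - -2·2 + 2·4
    = -2 + 4 + 8 = 10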